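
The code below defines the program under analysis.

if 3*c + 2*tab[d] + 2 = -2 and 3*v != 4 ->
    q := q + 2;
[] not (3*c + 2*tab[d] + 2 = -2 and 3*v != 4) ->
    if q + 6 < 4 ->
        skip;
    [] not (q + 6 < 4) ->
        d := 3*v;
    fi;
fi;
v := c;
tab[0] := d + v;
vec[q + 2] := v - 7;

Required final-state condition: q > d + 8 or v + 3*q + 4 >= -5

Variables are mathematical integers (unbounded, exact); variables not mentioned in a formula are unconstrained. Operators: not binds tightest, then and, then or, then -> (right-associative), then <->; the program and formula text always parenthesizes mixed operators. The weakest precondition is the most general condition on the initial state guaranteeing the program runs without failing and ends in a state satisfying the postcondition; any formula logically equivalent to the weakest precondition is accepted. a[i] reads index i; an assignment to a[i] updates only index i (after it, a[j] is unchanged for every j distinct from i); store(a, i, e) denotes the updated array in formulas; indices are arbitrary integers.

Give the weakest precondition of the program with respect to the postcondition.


Working backward. After the program, the postcondition q > d + 8 or v + 3*q + 4 >= -5 must hold; in canonical form it is q > d + 8 or 3*q + v >= -9.
Before vec[q + 2] := v - 7: q > d + 8 or 3*q + v >= -9
Before tab[0] := d + v: q > d + 8 or 3*q + v >= -9
Before v := c: q > d + 8 or c + 3*q >= -9
Then branch requires q > d + 6 or c + 3*q >= -15; else branch requires (q < -2 -> (q > d + 8 or c + 3*q >= -9)) and ((not (q < -2)) -> (q > 3*v + 8 or c + 3*q >= -9)).
Before the if: ((2*tab[d] + 3*c = -4 and 3*v != 4) -> (q > d + 6 or c + 3*q >= -15)) and ((not (2*tab[d] + 3*c = -4 and 3*v != 4)) -> ((q < -2 -> (q > d + 8 or c + 3*q >= -9)) and ((not (q < -2)) -> (q > 3*v + 8 or c + 3*q >= -9))))
Answer: WP = ((2*tab[d] + 3*c = -4 and 3*v != 4) -> (q > d + 6 or c + 3*q >= -15)) and ((not (2*tab[d] + 3*c = -4 and 3*v != 4)) -> ((q < -2 -> (q > d + 8 or c + 3*q >= -9)) and ((not (q < -2)) -> (q > 3*v + 8 or c + 3*q >= -9))))


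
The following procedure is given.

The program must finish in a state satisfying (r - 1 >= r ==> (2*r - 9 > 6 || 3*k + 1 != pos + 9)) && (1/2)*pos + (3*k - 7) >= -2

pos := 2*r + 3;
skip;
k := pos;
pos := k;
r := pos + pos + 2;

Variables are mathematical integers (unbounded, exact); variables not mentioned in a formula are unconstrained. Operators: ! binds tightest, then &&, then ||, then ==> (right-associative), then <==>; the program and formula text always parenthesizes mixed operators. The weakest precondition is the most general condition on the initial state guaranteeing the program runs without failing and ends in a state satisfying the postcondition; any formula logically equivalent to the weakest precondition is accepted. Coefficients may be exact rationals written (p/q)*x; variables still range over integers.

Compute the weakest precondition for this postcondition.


Working backward. After the program, the postcondition (r - 1 >= r ==> (2*r - 9 > 6 || 3*k + 1 != pos + 9)) && (1/2)*pos + (3*k - 7) >= -2 must hold; in canonical form it is 3*k + (1/2)*pos >= 5.
Before r := pos + pos + 2: 3*k + (1/2)*pos >= 5
Before pos := k: (7/2)*k >= 5
Before k := pos: (7/2)*pos >= 5
Before skip: (7/2)*pos >= 5
Before pos := 2*r + 3: 7*r >= -11/2
Answer: WP = 7*r >= -11/2


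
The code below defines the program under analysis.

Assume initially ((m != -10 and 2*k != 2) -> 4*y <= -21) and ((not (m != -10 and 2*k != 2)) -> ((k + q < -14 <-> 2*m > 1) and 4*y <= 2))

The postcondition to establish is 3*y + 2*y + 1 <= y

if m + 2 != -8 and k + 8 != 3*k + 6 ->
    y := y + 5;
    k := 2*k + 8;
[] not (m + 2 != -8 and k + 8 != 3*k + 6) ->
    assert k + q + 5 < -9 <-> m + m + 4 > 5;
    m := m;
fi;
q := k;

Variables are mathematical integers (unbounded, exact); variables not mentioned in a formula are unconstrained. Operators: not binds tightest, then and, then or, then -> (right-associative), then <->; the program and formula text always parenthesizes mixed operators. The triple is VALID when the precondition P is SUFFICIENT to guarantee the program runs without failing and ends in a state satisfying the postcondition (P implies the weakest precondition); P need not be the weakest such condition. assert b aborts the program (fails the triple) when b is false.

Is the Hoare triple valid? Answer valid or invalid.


Working backward. After the program, the postcondition 3*y + 2*y + 1 <= y must hold; in canonical form it is 4*y <= -1.
Before q := k: 4*y <= -1
Then branch requires 4*y <= -21; else branch requires (k + q < -14 <-> 2*m > 1) and 4*y <= -1.
Before the if: ((m != -10 and 2*k != 2) -> 4*y <= -21) and ((not (m != -10 and 2*k != 2)) -> ((k + q < -14 <-> 2*m > 1) and 4*y <= -1))
The weakest precondition is ((m != -10 and 2*k != 2) -> 4*y <= -21) and ((not (m != -10 and 2*k != 2)) -> ((k + q < -14 <-> 2*m > 1) and 4*y <= -1)).
Check whether ((m != -10 and 2*k != 2) -> 4*y <= -21) and ((not (m != -10 and 2*k != 2)) -> ((k + q < -14 <-> 2*m > 1) and 4*y <= 2)) implies it.
Countermodel: at the initial state k = 2, m = -10, q = -16, y = 0, the precondition holds but the weakest precondition fails.
Answer: invalid


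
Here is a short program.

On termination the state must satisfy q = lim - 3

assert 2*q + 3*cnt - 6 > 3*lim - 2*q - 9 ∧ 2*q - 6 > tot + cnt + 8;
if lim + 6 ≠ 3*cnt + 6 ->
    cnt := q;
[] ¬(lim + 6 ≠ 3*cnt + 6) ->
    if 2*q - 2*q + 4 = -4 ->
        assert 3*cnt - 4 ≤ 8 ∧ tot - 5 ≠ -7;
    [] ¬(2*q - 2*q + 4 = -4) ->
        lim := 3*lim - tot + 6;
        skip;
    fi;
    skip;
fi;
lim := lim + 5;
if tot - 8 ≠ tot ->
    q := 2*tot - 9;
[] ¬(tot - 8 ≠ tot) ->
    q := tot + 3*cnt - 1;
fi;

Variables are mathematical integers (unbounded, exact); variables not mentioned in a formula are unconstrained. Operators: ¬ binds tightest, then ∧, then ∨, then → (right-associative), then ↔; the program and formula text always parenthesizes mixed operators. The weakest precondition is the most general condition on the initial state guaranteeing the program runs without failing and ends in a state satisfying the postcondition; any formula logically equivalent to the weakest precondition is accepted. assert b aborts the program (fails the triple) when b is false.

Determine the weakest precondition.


Working backward. After the program, q = lim - 3 must hold.
Then branch requires 2*tot = lim + 6; else branch requires 3*cnt + tot = lim - 2.
Before the if: 2*tot = lim + 6
Before lim := lim + 5: 2*tot = lim + 11
Then branch requires 2*tot = lim + 11; else branch requires 3*tot = 3*lim + 17.
Before the if: (lim ≠ 3*cnt → 2*tot = lim + 11) ∧ ((¬(lim ≠ 3*cnt)) → 3*tot = 3*lim + 17)
Before assert 2*q + 3*cnt - 6 > 3*lim - 2*q - 9 ∧ 2*q - 6 > tot + cnt + 8: 3*cnt + 4*q > 3*lim - 3 ∧ 2*q > cnt + tot + 14 ∧ (lim ≠ 3*cnt → 2*tot = lim + 11) ∧ ((¬(lim ≠ 3*cnt)) → 3*tot = 3*lim + 17)
Answer: WP = 3*cnt + 4*q > 3*lim - 3 ∧ 2*q > cnt + tot + 14 ∧ (lim ≠ 3*cnt → 2*tot = lim + 11) ∧ ((¬(lim ≠ 3*cnt)) → 3*tot = 3*lim + 17)


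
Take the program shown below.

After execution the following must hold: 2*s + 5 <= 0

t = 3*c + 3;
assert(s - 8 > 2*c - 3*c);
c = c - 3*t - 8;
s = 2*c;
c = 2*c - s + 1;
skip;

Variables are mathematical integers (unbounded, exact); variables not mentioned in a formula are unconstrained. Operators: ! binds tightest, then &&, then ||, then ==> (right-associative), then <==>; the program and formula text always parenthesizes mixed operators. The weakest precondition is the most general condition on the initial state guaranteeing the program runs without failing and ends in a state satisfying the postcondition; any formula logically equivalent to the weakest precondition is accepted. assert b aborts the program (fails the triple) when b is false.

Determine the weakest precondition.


Working backward. After the program, the postcondition 2*s + 5 <= 0 must hold; in canonical form it is 2*s <= -5.
Before skip: 2*s <= -5
Before c := 2*c - s + 1: 2*s <= -5
Before s := 2*c: 4*c <= -5
Before c := c - 3*t - 8: 4*c <= 12*t + 27
Before assert s - 8 > 2*c - 3*c: c + s > 8 && 4*c <= 12*t + 27
Before t := 3*c + 3: c + s > 8 && 32*c >= -63
Answer: WP = c + s > 8 && 32*c >= -63


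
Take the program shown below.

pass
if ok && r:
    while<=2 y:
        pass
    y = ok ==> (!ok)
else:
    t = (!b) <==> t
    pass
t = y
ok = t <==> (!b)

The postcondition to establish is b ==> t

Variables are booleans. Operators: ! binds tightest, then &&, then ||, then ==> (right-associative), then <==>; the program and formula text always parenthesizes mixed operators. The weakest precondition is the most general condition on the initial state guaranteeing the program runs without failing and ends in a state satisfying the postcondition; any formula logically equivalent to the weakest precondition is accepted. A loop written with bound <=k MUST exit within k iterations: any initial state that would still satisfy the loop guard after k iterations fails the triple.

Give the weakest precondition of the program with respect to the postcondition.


Working backward. After the program, b ==> t must hold.
Before ok := t <==> (!b): b ==> t
Before t := y: b ==> y
Then branch requires (y ==> ((y ==> ((!y) && (b ==> (ok ==> (!ok))))) && ((!y) ==> (b ==> (ok ==> (!ok)))))) && ((!y) ==> (b ==> (ok ==> (!ok)))); else branch requires b ==> y.
Before the if: ((ok && r) ==> ((y ==> ((y ==> ((!y) && (b ==> (ok ==> (!ok))))) && ((!y) ==> (b ==> (ok ==> (!ok)))))) && ((!y) ==> (b ==> (ok ==> (!ok)))))) && ((!(ok && r)) ==> (b ==> y))
Before skip: ((ok && r) ==> ((y ==> ((y ==> ((!y) && (b ==> (ok ==> (!ok))))) && ((!y) ==> (b ==> (ok ==> (!ok)))))) && ((!y) ==> (b ==> (ok ==> (!ok)))))) && ((!(ok && r)) ==> (b ==> y))
Answer: WP = ((ok && r) ==> ((y ==> ((y ==> ((!y) && (b ==> (ok ==> (!ok))))) && ((!y) ==> (b ==> (ok ==> (!ok)))))) && ((!y) ==> (b ==> (ok ==> (!ok)))))) && ((!(ok && r)) ==> (b ==> y))


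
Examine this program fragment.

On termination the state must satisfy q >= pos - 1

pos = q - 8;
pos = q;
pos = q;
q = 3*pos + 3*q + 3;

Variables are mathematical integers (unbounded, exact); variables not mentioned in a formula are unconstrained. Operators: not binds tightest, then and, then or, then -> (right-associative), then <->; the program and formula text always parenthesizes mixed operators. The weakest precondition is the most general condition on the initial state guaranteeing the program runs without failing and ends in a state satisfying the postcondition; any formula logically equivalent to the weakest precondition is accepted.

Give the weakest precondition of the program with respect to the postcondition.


Working backward. After the program, q >= pos - 1 must hold.
Before q := 3*pos + 3*q + 3: 2*pos + 3*q >= -4
Before pos := q: 5*q >= -4
Before pos := q: 5*q >= -4
Before pos := q - 8: 5*q >= -4
Answer: WP = 5*q >= -4


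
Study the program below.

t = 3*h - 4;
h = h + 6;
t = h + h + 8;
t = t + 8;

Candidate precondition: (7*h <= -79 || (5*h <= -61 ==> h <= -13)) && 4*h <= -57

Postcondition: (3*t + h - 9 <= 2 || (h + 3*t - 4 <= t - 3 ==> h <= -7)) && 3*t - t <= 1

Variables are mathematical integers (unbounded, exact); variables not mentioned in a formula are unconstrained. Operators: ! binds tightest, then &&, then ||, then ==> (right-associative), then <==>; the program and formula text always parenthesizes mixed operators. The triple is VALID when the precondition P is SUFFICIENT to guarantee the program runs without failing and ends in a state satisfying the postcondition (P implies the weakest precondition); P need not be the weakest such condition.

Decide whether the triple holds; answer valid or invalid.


Working backward. After the program, the postcondition (3*t + h - 9 <= 2 || (h + 3*t - 4 <= t - 3 ==> h <= -7)) && 3*t - t <= 1 must hold; in canonical form it is (h + 3*t <= 11 || (h + 2*t <= 1 ==> h <= -7)) && 2*t <= 1.
Before t := t + 8: (h + 3*t <= -13 || (h + 2*t <= -15 ==> h <= -7)) && 2*t <= -15
Before t := h + h + 8: (7*h <= -37 || (5*h <= -31 ==> h <= -7)) && 4*h <= -31
Before h := h + 6: (7*h <= -79 || (5*h <= -61 ==> h <= -13)) && 4*h <= -55
Before t := 3*h - 4: (7*h <= -79 || (5*h <= -61 ==> h <= -13)) && 4*h <= -55
The weakest precondition is (7*h <= -79 || (5*h <= -61 ==> h <= -13)) && 4*h <= -55.
Check whether (7*h <= -79 || (5*h <= -61 ==> h <= -13)) && 4*h <= -57 implies it.
Every state satisfying the precondition satisfies the weakest precondition: the implication holds.
Answer: valid


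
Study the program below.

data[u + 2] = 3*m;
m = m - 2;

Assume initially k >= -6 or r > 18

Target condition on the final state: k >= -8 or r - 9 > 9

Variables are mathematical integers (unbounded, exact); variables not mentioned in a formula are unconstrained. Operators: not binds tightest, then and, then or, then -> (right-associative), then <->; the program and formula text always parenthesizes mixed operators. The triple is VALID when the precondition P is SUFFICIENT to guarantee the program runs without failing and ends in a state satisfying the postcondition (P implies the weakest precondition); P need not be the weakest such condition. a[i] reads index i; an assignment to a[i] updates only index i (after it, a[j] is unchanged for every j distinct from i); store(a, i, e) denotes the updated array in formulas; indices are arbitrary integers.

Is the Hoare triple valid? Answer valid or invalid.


Working backward. After the program, the postcondition k >= -8 or r - 9 > 9 must hold; in canonical form it is k >= -8 or r > 18.
Before m := m - 2: k >= -8 or r > 18
Before data[u + 2] := 3*m: k >= -8 or r > 18
The weakest precondition is k >= -8 or r > 18.
Check whether k >= -6 or r > 18 implies it.
Every state satisfying the precondition satisfies the weakest precondition: the implication holds.
Answer: valid


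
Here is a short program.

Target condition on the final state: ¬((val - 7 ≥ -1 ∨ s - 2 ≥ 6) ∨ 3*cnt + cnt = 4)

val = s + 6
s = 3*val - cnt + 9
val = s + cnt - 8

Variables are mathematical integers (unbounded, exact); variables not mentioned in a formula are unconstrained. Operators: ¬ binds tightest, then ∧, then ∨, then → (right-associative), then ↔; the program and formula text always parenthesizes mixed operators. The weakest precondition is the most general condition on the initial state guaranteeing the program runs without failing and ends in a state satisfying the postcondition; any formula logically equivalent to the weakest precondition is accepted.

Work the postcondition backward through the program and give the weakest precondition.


Working backward. After the program, the postcondition ¬((val - 7 ≥ -1 ∨ s - 2 ≥ 6) ∨ 3*cnt + cnt = 4) must hold; in canonical form it is ¬(val ≥ 6 ∨ s ≥ 8 ∨ 4*cnt = 4).
Before val := s + cnt - 8: ¬(cnt + s ≥ 14 ∨ s ≥ 8 ∨ 4*cnt = 4)
Before s := 3*val - cnt + 9: ¬(3*val ≥ 5 ∨ 3*val ≥ cnt - 1 ∨ 4*cnt = 4)
Before val := s + 6: ¬(3*s ≥ -13 ∨ 3*s ≥ cnt - 19 ∨ 4*cnt = 4)
Answer: WP = ¬(3*s ≥ -13 ∨ 3*s ≥ cnt - 19 ∨ 4*cnt = 4)


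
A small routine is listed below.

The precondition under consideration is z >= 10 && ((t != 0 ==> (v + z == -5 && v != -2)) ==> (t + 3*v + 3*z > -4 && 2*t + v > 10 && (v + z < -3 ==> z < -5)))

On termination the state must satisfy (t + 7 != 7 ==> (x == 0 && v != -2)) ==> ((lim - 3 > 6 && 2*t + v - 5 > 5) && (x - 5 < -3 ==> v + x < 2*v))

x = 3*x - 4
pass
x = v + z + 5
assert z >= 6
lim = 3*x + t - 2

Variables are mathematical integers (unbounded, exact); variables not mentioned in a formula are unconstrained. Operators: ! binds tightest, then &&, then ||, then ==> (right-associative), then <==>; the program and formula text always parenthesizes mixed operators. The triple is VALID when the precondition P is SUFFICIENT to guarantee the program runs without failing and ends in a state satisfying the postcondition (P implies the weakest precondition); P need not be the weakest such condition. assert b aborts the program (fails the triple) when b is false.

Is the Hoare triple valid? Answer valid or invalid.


Working backward. After the program, the postcondition (t + 7 != 7 ==> (x == 0 && v != -2)) ==> ((lim - 3 > 6 && 2*t + v - 5 > 5) && (x - 5 < -3 ==> v + x < 2*v)) must hold; in canonical form it is (t != 0 ==> (x == 0 && v != -2)) ==> (lim > 9 && 2*t + v > 10 && (x < 2 ==> x < v)).
Before lim := 3*x + t - 2: (t != 0 ==> (x == 0 && v != -2)) ==> (t + 3*x > 11 && 2*t + v > 10 && (x < 2 ==> x < v))
Before assert z >= 6: z >= 6 && ((t != 0 ==> (x == 0 && v != -2)) ==> (t + 3*x > 11 && 2*t + v > 10 && (x < 2 ==> x < v)))
Before x := v + z + 5: z >= 6 && ((t != 0 ==> (v + z == -5 && v != -2)) ==> (t + 3*v + 3*z > -4 && 2*t + v > 10 && (v + z < -3 ==> z < -5)))
Before skip: z >= 6 && ((t != 0 ==> (v + z == -5 && v != -2)) ==> (t + 3*v + 3*z > -4 && 2*t + v > 10 && (v + z < -3 ==> z < -5)))
Before x := 3*x - 4: z >= 6 && ((t != 0 ==> (v + z == -5 && v != -2)) ==> (t + 3*v + 3*z > -4 && 2*t + v > 10 && (v + z < -3 ==> z < -5)))
The weakest precondition is z >= 6 && ((t != 0 ==> (v + z == -5 && v != -2)) ==> (t + 3*v + 3*z > -4 && 2*t + v > 10 && (v + z < -3 ==> z < -5))).
Check whether z >= 10 && ((t != 0 ==> (v + z == -5 && v != -2)) ==> (t + 3*v + 3*z > -4 && 2*t + v > 10 && (v + z < -3 ==> z < -5))) implies it.
Every state satisfying the precondition satisfies the weakest precondition: the implication holds.
Answer: valid


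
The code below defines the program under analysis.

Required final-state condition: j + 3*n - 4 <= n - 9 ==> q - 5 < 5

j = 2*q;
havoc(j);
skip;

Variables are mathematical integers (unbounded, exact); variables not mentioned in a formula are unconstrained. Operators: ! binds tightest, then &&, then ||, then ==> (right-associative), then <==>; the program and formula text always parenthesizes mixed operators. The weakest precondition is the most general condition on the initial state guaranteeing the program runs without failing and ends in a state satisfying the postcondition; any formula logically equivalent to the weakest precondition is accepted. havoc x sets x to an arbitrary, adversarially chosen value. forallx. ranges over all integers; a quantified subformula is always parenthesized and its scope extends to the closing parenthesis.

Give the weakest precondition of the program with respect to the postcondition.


Working backward. After the program, the postcondition j + 3*n - 4 <= n - 9 ==> q - 5 < 5 must hold; in canonical form it is j + 2*n <= -5 ==> q < 10.
Before skip: j + 2*n <= -5 ==> q < 10
Before havoc j: forall j_1. (j_1 + 2*n <= -5 ==> q < 10)
Before j := 2*q: forall j_1. (j_1 + 2*n <= -5 ==> q < 10)
Answer: WP = forall j_1. (j_1 + 2*n <= -5 ==> q < 10)


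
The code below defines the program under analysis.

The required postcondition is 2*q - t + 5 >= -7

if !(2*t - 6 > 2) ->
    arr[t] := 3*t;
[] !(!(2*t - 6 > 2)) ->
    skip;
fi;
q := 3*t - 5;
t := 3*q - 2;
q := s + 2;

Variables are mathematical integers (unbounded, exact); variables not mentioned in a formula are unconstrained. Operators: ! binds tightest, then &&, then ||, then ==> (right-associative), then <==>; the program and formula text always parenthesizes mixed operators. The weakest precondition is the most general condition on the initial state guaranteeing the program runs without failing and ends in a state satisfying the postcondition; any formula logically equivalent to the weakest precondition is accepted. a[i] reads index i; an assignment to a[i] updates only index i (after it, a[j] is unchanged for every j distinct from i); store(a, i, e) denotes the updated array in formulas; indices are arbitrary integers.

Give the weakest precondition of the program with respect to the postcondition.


Working backward. After the program, the postcondition 2*q - t + 5 >= -7 must hold; in canonical form it is 2*q >= t - 12.
Before q := s + 2: 2*s >= t - 16
Before t := 3*q - 2: 2*s >= 3*q - 18
Before q := 3*t - 5: 2*s >= 9*t - 33
Then branch requires 2*s >= 9*t - 33; else branch requires 2*s >= 9*t - 33.
Before the if: ((!(2*t > 8)) ==> 2*s >= 9*t - 33) && (2*t > 8 ==> 2*s >= 9*t - 33)
Answer: WP = ((!(2*t > 8)) ==> 2*s >= 9*t - 33) && (2*t > 8 ==> 2*s >= 9*t - 33)


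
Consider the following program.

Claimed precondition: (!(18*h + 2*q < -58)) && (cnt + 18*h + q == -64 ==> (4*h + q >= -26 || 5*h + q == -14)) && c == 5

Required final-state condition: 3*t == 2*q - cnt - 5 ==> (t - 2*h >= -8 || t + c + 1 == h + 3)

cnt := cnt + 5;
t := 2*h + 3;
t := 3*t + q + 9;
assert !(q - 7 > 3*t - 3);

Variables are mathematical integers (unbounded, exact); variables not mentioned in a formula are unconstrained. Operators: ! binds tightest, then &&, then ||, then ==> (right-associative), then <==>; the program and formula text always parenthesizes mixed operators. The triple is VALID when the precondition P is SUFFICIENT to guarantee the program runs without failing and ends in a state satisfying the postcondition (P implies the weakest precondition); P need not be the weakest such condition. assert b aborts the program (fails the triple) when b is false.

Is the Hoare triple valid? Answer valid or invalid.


Working backward. After the program, the postcondition 3*t == 2*q - cnt - 5 ==> (t - 2*h >= -8 || t + c + 1 == h + 3) must hold; in canonical form it is cnt + 3*t == 2*q - 5 ==> (t >= 2*h - 8 || c + t == h + 2).
Before assert !(q - 7 > 3*t - 3): (!(q > 3*t + 4)) && (cnt + 3*t == 2*q - 5 ==> (t >= 2*h - 8 || c + t == h + 2))
Before t := 3*t + q + 9: (!(2*q + 9*t < -31)) && (cnt + q + 9*t == -32 ==> (q + 3*t >= 2*h - 17 || c + q + 3*t == h - 7))
Before t := 2*h + 3: (!(18*h + 2*q < -58)) && (cnt + 18*h + q == -59 ==> (4*h + q >= -26 || c + 5*h + q == -16))
Before cnt := cnt + 5: (!(18*h + 2*q < -58)) && (cnt + 18*h + q == -64 ==> (4*h + q >= -26 || c + 5*h + q == -16))
The weakest precondition is (!(18*h + 2*q < -58)) && (cnt + 18*h + q == -64 ==> (4*h + q >= -26 || c + 5*h + q == -16)).
Check whether (!(18*h + 2*q < -58)) && (cnt + 18*h + q == -64 ==> (4*h + q >= -26 || 5*h + q == -14)) && c == 5 implies it.
Countermodel: at the initial state c = 5, cnt = -219, h = 13, q = -79, the precondition holds but the weakest precondition fails.
Answer: invalid


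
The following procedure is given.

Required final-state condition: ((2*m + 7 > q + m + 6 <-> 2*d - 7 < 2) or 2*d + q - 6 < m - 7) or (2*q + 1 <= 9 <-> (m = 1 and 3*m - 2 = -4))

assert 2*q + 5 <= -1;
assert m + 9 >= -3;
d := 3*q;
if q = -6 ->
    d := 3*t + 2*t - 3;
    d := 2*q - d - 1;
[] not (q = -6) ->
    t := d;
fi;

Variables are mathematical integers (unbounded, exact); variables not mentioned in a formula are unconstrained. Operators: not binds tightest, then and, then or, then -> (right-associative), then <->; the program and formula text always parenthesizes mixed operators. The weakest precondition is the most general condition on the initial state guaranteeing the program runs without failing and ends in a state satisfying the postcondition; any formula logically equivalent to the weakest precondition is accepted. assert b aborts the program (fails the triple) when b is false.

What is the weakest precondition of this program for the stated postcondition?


Working backward. After the program, the postcondition ((2*m + 7 > q + m + 6 <-> 2*d - 7 < 2) or 2*d + q - 6 < m - 7) or (2*q + 1 <= 9 <-> (m = 1 and 3*m - 2 = -4)) must hold; in canonical form it is (m > q - 1 <-> 2*d < 9) or 2*d + q < m - 1 or (2*q <= 8 <-> (m = 1 and 3*m = -2)).
Then branch requires (m > q - 1 <-> 4*q < 10*t + 5) or 5*q < m + 10*t - 5 or (2*q <= 8 <-> (m = 1 and 3*m = -2)); else branch requires (m > q - 1 <-> 2*d < 9) or 2*d + q < m - 1 or (2*q <= 8 <-> (m = 1 and 3*m = -2)).
Before the if: (q = -6 -> ((m > q - 1 <-> 4*q < 10*t + 5) or 5*q < m + 10*t - 5 or (2*q <= 8 <-> (m = 1 and 3*m = -2)))) and ((not (q = -6)) -> ((m > q - 1 <-> 2*d < 9) or 2*d + q < m - 1 or (2*q <= 8 <-> (m = 1 and 3*m = -2))))
Before d := 3*q: (q = -6 -> ((m > q - 1 <-> 4*q < 10*t + 5) or 5*q < m + 10*t - 5 or (2*q <= 8 <-> (m = 1 and 3*m = -2)))) and ((not (q = -6)) -> ((m > q - 1 <-> 6*q < 9) or 7*q < m - 1 or (2*q <= 8 <-> (m = 1 and 3*m = -2))))
Before assert m + 9 >= -3: m >= -12 and (q = -6 -> ((m > q - 1 <-> 4*q < 10*t + 5) or 5*q < m + 10*t - 5 or (2*q <= 8 <-> (m = 1 and 3*m = -2)))) and ((not (q = -6)) -> ((m > q - 1 <-> 6*q < 9) or 7*q < m - 1 or (2*q <= 8 <-> (m = 1 and 3*m = -2))))
Before assert 2*q + 5 <= -1: 2*q <= -6 and m >= -12 and (q = -6 -> ((m > q - 1 <-> 4*q < 10*t + 5) or 5*q < m + 10*t - 5 or (2*q <= 8 <-> (m = 1 and 3*m = -2)))) and ((not (q = -6)) -> ((m > q - 1 <-> 6*q < 9) or 7*q < m - 1 or (2*q <= 8 <-> (m = 1 and 3*m = -2))))
Answer: WP = 2*q <= -6 and m >= -12 and (q = -6 -> ((m > q - 1 <-> 4*q < 10*t + 5) or 5*q < m + 10*t - 5 or (2*q <= 8 <-> (m = 1 and 3*m = -2)))) and ((not (q = -6)) -> ((m > q - 1 <-> 6*q < 9) or 7*q < m - 1 or (2*q <= 8 <-> (m = 1 and 3*m = -2))))


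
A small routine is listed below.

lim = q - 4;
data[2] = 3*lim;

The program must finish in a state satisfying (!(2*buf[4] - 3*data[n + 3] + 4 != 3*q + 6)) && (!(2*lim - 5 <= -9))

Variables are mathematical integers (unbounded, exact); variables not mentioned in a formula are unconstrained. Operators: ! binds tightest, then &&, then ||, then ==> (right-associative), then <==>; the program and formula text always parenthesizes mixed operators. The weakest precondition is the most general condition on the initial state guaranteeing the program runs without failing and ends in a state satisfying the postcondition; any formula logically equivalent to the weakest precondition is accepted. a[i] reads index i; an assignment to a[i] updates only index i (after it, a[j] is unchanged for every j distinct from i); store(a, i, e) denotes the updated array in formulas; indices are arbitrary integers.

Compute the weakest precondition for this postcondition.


Working backward. After the program, the postcondition (!(2*buf[4] - 3*data[n + 3] + 4 != 3*q + 6)) && (!(2*lim - 5 <= -9)) must hold; in canonical form it is (!(2*buf[4] != 3*data[n + 3] + 3*q + 2)) && (!(2*lim <= -4)).
Before data[2] := 3*lim: (!(2*buf[4] != 3*store(data, 2, 3*lim)[n + 3] + 3*q + 2)) && (!(2*lim <= -4))
Before lim := q - 4: (!(2*buf[4] != 3*store(data, 2, 3*q - 12)[n + 3] + 3*q + 2)) && (!(2*q <= 4))
Answer: WP = (!(2*buf[4] != 3*store(data, 2, 3*q - 12)[n + 3] + 3*q + 2)) && (!(2*q <= 4))


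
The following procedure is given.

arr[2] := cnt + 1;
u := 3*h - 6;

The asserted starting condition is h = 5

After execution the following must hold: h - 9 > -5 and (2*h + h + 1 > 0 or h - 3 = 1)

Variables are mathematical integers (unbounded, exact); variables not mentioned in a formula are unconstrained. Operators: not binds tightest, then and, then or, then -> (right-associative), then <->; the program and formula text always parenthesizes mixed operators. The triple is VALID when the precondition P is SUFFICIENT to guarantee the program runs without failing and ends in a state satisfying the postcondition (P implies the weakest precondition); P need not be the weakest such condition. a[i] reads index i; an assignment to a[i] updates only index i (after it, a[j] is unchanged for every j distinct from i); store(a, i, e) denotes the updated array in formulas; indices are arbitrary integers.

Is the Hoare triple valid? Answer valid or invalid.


Working backward. After the program, the postcondition h - 9 > -5 and (2*h + h + 1 > 0 or h - 3 = 1) must hold; in canonical form it is h > 4 and (3*h > -1 or h = 4).
Before u := 3*h - 6: h > 4 and (3*h > -1 or h = 4)
Before arr[2] := cnt + 1: h > 4 and (3*h > -1 or h = 4)
The weakest precondition is h > 4 and (3*h > -1 or h = 4).
Check whether h = 5 implies it.
Every state satisfying the precondition satisfies the weakest precondition: the implication holds.
Answer: valid


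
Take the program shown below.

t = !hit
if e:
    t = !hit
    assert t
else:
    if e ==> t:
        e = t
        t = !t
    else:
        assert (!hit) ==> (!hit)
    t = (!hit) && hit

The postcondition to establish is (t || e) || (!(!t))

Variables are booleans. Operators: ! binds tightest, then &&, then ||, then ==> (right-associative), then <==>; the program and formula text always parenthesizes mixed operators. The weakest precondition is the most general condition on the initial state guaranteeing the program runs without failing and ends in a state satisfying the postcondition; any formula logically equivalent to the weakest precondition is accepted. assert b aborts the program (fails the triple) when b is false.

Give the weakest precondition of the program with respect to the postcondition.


Working backward. After the program, the postcondition (t || e) || (!(!t)) must hold; in canonical form it is t || e.
Then branch requires (!hit) && ((!hit) || e); else branch requires ((e ==> t) ==> t) && ((!(e ==> t)) ==> e).
Before the if: (e ==> ((!hit) && ((!hit) || e))) && ((!e) ==> (((e ==> t) ==> t) && ((!(e ==> t)) ==> e)))
Before t := !hit: (e ==> ((!hit) && ((!hit) || e))) && ((!e) ==> (((e ==> (!hit)) ==> (!hit)) && ((!(e ==> (!hit))) ==> e)))
Answer: WP = (e ==> ((!hit) && ((!hit) || e))) && ((!e) ==> (((e ==> (!hit)) ==> (!hit)) && ((!(e ==> (!hit))) ==> e)))


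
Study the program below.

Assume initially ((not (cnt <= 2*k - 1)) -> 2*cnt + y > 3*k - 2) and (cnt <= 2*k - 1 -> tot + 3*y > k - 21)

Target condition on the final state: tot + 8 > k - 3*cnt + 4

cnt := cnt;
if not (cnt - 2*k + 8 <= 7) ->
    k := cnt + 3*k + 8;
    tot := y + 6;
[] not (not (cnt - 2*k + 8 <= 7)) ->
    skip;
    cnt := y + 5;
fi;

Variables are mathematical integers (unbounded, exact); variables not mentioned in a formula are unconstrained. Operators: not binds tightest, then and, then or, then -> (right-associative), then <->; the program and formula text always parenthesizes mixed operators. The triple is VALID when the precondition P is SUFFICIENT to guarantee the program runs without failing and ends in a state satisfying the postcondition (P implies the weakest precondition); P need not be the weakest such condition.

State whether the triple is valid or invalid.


Working backward. After the program, the postcondition tot + 8 > k - 3*cnt + 4 must hold; in canonical form it is 3*cnt + tot > k - 4.
Then branch requires 2*cnt + y > 3*k - 2; else branch requires tot + 3*y > k - 19.
Before the if: ((not (cnt <= 2*k - 1)) -> 2*cnt + y > 3*k - 2) and (cnt <= 2*k - 1 -> tot + 3*y > k - 19)
Before cnt := cnt: ((not (cnt <= 2*k - 1)) -> 2*cnt + y > 3*k - 2) and (cnt <= 2*k - 1 -> tot + 3*y > k - 19)
The weakest precondition is ((not (cnt <= 2*k - 1)) -> 2*cnt + y > 3*k - 2) and (cnt <= 2*k - 1 -> tot + 3*y > k - 19).
Check whether ((not (cnt <= 2*k - 1)) -> 2*cnt + y > 3*k - 2) and (cnt <= 2*k - 1 -> tot + 3*y > k - 21) implies it.
Countermodel: at the initial state cnt = 37, k = 19, tot = 0, y = 0, the precondition holds but the weakest precondition fails.
Answer: invalid


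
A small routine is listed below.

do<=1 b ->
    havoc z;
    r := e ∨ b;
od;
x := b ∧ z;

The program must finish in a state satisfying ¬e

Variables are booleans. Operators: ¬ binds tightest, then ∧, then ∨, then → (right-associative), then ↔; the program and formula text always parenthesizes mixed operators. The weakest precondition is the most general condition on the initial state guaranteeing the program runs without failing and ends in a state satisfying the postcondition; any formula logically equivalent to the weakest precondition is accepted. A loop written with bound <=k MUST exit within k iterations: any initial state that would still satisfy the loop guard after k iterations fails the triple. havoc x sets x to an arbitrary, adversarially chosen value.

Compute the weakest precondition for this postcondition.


Working backward. After the program, ¬e must hold.
Before x := b ∧ z: ¬e
Before the loop (bound <=1), unroll the exhaustion recursion (WP_0 = exit-now case; WP_j = one more guarded iteration, up to j = 1):
  WP_0: (¬b) ∧ (¬e)
  WP_1: (b → ((¬b) ∧ (¬e))) ∧ ((¬b) → (¬e))
So before the loop: (b → ((¬b) ∧ (¬e))) ∧ ((¬b) → (¬e))
Answer: WP = (b → ((¬b) ∧ (¬e))) ∧ ((¬b) → (¬e))


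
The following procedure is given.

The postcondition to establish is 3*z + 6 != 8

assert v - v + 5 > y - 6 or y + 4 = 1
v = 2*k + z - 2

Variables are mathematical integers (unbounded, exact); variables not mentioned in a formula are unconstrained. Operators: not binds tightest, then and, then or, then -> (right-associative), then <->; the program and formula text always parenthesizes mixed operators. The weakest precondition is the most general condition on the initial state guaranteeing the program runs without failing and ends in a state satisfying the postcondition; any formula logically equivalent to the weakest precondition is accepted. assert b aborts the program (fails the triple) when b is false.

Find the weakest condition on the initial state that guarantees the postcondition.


Working backward. After the program, the postcondition 3*z + 6 != 8 must hold; in canonical form it is 3*z != 2.
Before v := 2*k + z - 2: 3*z != 2
Before assert v - v + 5 > y - 6 or y + 4 = 1: (y < 11 or y = -3) and 3*z != 2
Answer: WP = (y < 11 or y = -3) and 3*z != 2


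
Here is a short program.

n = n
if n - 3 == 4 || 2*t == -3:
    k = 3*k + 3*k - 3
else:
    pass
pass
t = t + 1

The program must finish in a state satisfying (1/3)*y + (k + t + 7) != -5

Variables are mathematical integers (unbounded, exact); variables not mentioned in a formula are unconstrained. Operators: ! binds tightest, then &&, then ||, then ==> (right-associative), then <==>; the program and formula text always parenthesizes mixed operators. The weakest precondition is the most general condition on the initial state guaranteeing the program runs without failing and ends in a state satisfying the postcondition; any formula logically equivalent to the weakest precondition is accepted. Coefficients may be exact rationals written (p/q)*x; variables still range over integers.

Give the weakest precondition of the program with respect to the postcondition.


Working backward. After the program, the postcondition (1/3)*y + (k + t + 7) != -5 must hold; in canonical form it is k + t + (1/3)*y != -12.
Before t := t + 1: k + t + (1/3)*y != -13
Before skip: k + t + (1/3)*y != -13
Then branch requires 6*k + t + (1/3)*y != -10; else branch requires k + t + (1/3)*y != -13.
Before the if: ((n == 7 || 2*t == -3) ==> 6*k + t + (1/3)*y != -10) && ((!(n == 7 || 2*t == -3)) ==> k + t + (1/3)*y != -13)
Before n := n: ((n == 7 || 2*t == -3) ==> 6*k + t + (1/3)*y != -10) && ((!(n == 7 || 2*t == -3)) ==> k + t + (1/3)*y != -13)
Answer: WP = ((n == 7 || 2*t == -3) ==> 6*k + t + (1/3)*y != -10) && ((!(n == 7 || 2*t == -3)) ==> k + t + (1/3)*y != -13)


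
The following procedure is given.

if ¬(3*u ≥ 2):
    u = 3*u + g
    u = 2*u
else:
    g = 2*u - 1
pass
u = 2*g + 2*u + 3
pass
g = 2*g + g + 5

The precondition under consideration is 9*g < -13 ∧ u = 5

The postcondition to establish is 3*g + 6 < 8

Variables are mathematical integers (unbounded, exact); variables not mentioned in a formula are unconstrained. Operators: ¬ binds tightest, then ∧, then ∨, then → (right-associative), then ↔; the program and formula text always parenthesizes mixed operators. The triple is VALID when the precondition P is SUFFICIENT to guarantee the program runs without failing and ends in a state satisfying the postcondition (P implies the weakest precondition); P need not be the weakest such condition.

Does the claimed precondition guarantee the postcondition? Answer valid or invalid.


Working backward. After the program, the postcondition 3*g + 6 < 8 must hold; in canonical form it is 3*g < 2.
Before g := 2*g + g + 5: 9*g < -13
Before skip: 9*g < -13
Before u := 2*g + 2*u + 3: 9*g < -13
Before skip: 9*g < -13
Then branch requires 9*g < -13; else branch requires 18*u < -4.
Before the if: ((¬(3*u ≥ 2)) → 9*g < -13) ∧ (3*u ≥ 2 → 18*u < -4)
The weakest precondition is ((¬(3*u ≥ 2)) → 9*g < -13) ∧ (3*u ≥ 2 → 18*u < -4).
Check whether 9*g < -13 ∧ u = 5 implies it.
Countermodel: at the initial state g = -2, u = 5, the precondition holds but the weakest precondition fails.
Answer: invalid


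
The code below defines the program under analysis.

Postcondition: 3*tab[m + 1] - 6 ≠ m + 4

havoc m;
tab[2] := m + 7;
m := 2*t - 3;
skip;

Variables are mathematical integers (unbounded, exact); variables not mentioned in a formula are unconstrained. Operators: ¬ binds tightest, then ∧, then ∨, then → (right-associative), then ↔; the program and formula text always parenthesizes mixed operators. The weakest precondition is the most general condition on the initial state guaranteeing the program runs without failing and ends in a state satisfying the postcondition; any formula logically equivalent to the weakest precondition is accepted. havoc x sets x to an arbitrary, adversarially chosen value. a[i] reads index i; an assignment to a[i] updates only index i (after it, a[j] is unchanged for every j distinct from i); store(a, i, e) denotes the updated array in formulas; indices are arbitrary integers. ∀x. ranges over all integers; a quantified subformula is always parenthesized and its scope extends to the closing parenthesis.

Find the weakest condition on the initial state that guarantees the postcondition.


Working backward. After the program, the postcondition 3*tab[m + 1] - 6 ≠ m + 4 must hold; in canonical form it is 3*tab[m + 1] ≠ m + 10.
Before skip: 3*tab[m + 1] ≠ m + 10
Before m := 2*t - 3: 3*tab[2*t - 2] ≠ 2*t + 7
Before tab[2] := m + 7: 3*store(tab, 2, m + 7)[2*t - 2] ≠ 2*t + 7
Before havoc m: ∀m_1. 3*store(tab, 2, m_1 + 7)[2*t - 2] ≠ 2*t + 7
Answer: WP = ∀m_1. 3*store(tab, 2, m_1 + 7)[2*t - 2] ≠ 2*t + 7


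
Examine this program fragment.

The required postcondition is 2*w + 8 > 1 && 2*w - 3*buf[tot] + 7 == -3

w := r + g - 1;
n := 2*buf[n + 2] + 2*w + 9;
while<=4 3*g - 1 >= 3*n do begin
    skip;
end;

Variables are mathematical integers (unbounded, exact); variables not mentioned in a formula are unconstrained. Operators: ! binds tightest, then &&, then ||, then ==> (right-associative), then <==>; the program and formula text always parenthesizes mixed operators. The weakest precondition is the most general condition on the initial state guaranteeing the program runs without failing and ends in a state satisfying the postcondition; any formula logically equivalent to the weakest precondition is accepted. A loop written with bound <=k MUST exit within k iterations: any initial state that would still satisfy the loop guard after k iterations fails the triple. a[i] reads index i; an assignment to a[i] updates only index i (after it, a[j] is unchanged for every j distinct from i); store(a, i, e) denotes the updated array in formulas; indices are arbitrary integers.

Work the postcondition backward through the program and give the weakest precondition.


Working backward. After the program, the postcondition 2*w + 8 > 1 && 2*w - 3*buf[tot] + 7 == -3 must hold; in canonical form it is 2*w > -7 && 2*w == 3*buf[tot] - 10.
Before the loop (bound <=4), unroll the exhaustion recursion (WP_0 = exit-now case; WP_j = one more guarded iteration, up to j = 4):
  WP_0: (!(3*g >= 3*n + 1)) && 2*w > -7 && 2*w == 3*buf[tot] - 10
  WP_1: (3*g >= 3*n + 1 ==> ((!(3*g >= 3*n + 1)) && 2*w > -7 && 2*w == 3*buf[tot] - 10)) && ((!(3*g >= 3*n + 1)) ==> (2*w > -7 && 2*w == 3*buf[tot] - 10))
  WP_2: (3*g >= 3*n + 1 ==> ((3*g >= 3*n + 1 ==> ((!(3*g >= 3*n + 1)) && 2*w > -7 && 2*w == 3*buf[tot] - 10)) && ((!(3*g >= 3*n + 1)) ==> (2*w > -7 && 2*w == 3*buf[tot] - 10)))) && ((!(3*g >= 3*n + 1)) ==> (2*w > -7 && 2*w == 3*buf[tot] - 10))
  WP_3: (3*g >= 3*n + 1 ==> ((3*g >= 3*n + 1 ==> ((3*g >= 3*n + 1 ==> ((!(3*g >= 3*n + 1)) && 2*w > -7 && 2*w == 3*buf[tot] - 10)) && ((!(3*g >= 3*n + 1)) ==> (2*w > -7 && 2*w == 3*buf[tot] - 10)))) && ((!(3*g >= 3*n + 1)) ==> (2*w > -7 && 2*w == 3*buf[tot] - 10)))) && ((!(3*g >= 3*n + 1)) ==> (2*w > -7 && 2*w == 3*buf[tot] - 10))
  WP_4: (3*g >= 3*n + 1 ==> ((3*g >= 3*n + 1 ==> ((3*g >= 3*n + 1 ==> ((3*g >= 3*n + 1 ==> ((!(3*g >= 3*n + 1)) && 2*w > -7 && 2*w == 3*buf[tot] - 10)) && ((!(3*g >= 3*n + 1)) ==> (2*w > -7 && 2*w == 3*buf[tot] - 10)))) && ((!(3*g >= 3*n + 1)) ==> (2*w > -7 && 2*w == 3*buf[tot] - 10)))) && ((!(3*g >= 3*n + 1)) ==> (2*w > -7 && 2*w == 3*buf[tot] - 10)))) && ((!(3*g >= 3*n + 1)) ==> (2*w > -7 && 2*w == 3*buf[tot] - 10))
So before the loop: (3*g >= 3*n + 1 ==> ((3*g >= 3*n + 1 ==> ((3*g >= 3*n + 1 ==> ((3*g >= 3*n + 1 ==> ((!(3*g >= 3*n + 1)) && 2*w > -7 && 2*w == 3*buf[tot] - 10)) && ((!(3*g >= 3*n + 1)) ==> (2*w > -7 && 2*w == 3*buf[tot] - 10)))) && ((!(3*g >= 3*n + 1)) ==> (2*w > -7 && 2*w == 3*buf[tot] - 10)))) && ((!(3*g >= 3*n + 1)) ==> (2*w > -7 && 2*w == 3*buf[tot] - 10)))) && ((!(3*g >= 3*n + 1)) ==> (2*w > -7 && 2*w == 3*buf[tot] - 10))
Before n := 2*buf[n + 2] + 2*w + 9: (3*g >= 6*buf[n + 2] + 6*w + 28 ==> ((3*g >= 6*buf[n + 2] + 6*w + 28 ==> ((3*g >= 6*buf[n + 2] + 6*w + 28 ==> ((3*g >= 6*buf[n + 2] + 6*w + 28 ==> ((!(3*g >= 6*buf[n + 2] + 6*w + 28)) && 2*w > -7 && 2*w == 3*buf[tot] - 10)) && ((!(3*g >= 6*buf[n + 2] + 6*w + 28)) ==> (2*w > -7 && 2*w == 3*buf[tot] - 10)))) && ((!(3*g >= 6*buf[n + 2] + 6*w + 28)) ==> (2*w > -7 && 2*w == 3*buf[tot] - 10)))) && ((!(3*g >= 6*buf[n + 2] + 6*w + 28)) ==> (2*w > -7 && 2*w == 3*buf[tot] - 10)))) && ((!(3*g >= 6*buf[n + 2] + 6*w + 28)) ==> (2*w > -7 && 2*w == 3*buf[tot] - 10))
Before w := r + g - 1: (6*buf[n + 2] + 3*g + 6*r <= -22 ==> ((6*buf[n + 2] + 3*g + 6*r <= -22 ==> ((6*buf[n + 2] + 3*g + 6*r <= -22 ==> ((6*buf[n + 2] + 3*g + 6*r <= -22 ==> ((!(6*buf[n + 2] + 3*g + 6*r <= -22)) && 2*g + 2*r > -5 && 2*g + 2*r == 3*buf[tot] - 8)) && ((!(6*buf[n + 2] + 3*g + 6*r <= -22)) ==> (2*g + 2*r > -5 && 2*g + 2*r == 3*buf[tot] - 8)))) && ((!(6*buf[n + 2] + 3*g + 6*r <= -22)) ==> (2*g + 2*r > -5 && 2*g + 2*r == 3*buf[tot] - 8)))) && ((!(6*buf[n + 2] + 3*g + 6*r <= -22)) ==> (2*g + 2*r > -5 && 2*g + 2*r == 3*buf[tot] - 8)))) && ((!(6*buf[n + 2] + 3*g + 6*r <= -22)) ==> (2*g + 2*r > -5 && 2*g + 2*r == 3*buf[tot] - 8))
Answer: WP = (6*buf[n + 2] + 3*g + 6*r <= -22 ==> ((6*buf[n + 2] + 3*g + 6*r <= -22 ==> ((6*buf[n + 2] + 3*g + 6*r <= -22 ==> ((6*buf[n + 2] + 3*g + 6*r <= -22 ==> ((!(6*buf[n + 2] + 3*g + 6*r <= -22)) && 2*g + 2*r > -5 && 2*g + 2*r == 3*buf[tot] - 8)) && ((!(6*buf[n + 2] + 3*g + 6*r <= -22)) ==> (2*g + 2*r > -5 && 2*g + 2*r == 3*buf[tot] - 8)))) && ((!(6*buf[n + 2] + 3*g + 6*r <= -22)) ==> (2*g + 2*r > -5 && 2*g + 2*r == 3*buf[tot] - 8)))) && ((!(6*buf[n + 2] + 3*g + 6*r <= -22)) ==> (2*g + 2*r > -5 && 2*g + 2*r == 3*buf[tot] - 8)))) && ((!(6*buf[n + 2] + 3*g + 6*r <= -22)) ==> (2*g + 2*r > -5 && 2*g + 2*r == 3*buf[tot] - 8))
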